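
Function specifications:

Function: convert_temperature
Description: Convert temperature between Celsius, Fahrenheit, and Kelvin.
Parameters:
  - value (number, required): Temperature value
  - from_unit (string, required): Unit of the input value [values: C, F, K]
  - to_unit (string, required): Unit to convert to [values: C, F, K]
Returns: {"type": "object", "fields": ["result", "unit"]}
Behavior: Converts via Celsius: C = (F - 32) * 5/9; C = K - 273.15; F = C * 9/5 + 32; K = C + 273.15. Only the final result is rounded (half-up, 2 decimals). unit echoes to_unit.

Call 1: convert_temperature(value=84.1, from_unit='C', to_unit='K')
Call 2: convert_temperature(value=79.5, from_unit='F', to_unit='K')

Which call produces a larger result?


Call 1:
  Input already in C: 84.1
  To K: 84.1 + 273.15 = 357.25
  Round to 2 decimals: 357.25
  -> 357.25 K
Call 2:
  To C: (79.5 - 32) * 5/9 = 26.388889
  To K: 26.388889 + 273.15 = 299.538889
  Round to 2 decimals: 299.54
  -> 299.54 K
Call 1 (357.25 K)


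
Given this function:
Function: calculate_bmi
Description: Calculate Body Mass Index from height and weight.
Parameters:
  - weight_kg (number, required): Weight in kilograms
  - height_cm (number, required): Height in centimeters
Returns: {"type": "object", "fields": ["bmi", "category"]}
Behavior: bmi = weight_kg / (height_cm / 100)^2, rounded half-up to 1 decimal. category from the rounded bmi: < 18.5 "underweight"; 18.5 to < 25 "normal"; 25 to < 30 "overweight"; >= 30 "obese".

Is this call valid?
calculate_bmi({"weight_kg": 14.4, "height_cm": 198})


Checking all required parameters present and types match... All valid.
Valid


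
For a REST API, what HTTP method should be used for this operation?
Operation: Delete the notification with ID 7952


GET = read, POST = create, PUT = update/replace, DELETE = remove
This operation is a removal.
DELETE


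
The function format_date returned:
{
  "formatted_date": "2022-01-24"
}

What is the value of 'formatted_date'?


2022-01-24


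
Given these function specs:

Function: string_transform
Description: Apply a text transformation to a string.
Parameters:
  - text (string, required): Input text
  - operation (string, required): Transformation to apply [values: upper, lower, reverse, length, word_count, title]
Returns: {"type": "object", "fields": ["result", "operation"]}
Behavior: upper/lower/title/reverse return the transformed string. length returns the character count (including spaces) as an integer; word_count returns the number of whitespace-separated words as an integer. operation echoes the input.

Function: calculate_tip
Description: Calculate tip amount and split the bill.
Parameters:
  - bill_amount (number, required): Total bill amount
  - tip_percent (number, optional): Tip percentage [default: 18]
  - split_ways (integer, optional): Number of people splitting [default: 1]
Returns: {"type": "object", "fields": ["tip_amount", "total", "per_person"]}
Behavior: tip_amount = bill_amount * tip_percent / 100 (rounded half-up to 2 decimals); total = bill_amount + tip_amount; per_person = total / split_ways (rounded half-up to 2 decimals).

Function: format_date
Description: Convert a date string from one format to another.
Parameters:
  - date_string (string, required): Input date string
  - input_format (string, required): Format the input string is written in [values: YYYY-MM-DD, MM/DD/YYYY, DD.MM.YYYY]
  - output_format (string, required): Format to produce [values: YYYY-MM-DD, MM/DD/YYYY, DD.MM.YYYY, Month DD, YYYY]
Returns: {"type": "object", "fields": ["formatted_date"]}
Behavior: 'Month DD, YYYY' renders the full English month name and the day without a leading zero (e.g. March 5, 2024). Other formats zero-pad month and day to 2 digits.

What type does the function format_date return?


The format_date spec declares Returns: {"type": "object", "fields": ["formatted_date"]}
Type:
object


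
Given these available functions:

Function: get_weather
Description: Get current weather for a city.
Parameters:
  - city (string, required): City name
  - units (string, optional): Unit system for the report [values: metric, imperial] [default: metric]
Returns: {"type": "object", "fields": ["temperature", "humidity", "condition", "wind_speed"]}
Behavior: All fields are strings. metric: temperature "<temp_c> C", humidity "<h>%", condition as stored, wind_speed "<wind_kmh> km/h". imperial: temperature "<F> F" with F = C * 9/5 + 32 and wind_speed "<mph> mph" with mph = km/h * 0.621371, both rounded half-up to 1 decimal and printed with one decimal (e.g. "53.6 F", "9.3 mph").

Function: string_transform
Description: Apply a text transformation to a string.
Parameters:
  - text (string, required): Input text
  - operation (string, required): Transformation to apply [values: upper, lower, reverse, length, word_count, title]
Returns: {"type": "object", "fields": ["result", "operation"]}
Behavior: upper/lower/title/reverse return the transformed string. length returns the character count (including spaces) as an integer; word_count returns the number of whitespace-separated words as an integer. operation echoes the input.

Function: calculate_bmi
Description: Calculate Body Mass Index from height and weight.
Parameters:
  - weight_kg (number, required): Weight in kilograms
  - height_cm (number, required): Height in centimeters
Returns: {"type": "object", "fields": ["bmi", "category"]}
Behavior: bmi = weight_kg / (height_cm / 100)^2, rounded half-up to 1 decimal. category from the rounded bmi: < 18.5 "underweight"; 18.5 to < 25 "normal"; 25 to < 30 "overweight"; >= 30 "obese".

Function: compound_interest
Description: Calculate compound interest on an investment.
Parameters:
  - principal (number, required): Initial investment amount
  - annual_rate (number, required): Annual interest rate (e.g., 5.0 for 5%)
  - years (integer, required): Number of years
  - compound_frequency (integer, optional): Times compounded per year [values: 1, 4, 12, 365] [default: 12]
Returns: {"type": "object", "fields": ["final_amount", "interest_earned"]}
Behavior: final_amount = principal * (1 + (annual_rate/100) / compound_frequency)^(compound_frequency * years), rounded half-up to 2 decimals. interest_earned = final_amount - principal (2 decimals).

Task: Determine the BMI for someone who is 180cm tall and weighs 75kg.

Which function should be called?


The task needs a function whose description is: Calculate Body Mass Index from height and weight.
calculate_bmi


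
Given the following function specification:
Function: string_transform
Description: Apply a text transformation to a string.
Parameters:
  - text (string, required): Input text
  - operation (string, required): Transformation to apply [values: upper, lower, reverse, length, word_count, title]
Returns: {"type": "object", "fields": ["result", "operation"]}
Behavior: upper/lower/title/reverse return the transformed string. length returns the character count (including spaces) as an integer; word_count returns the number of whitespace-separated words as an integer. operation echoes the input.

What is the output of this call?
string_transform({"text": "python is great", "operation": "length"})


length counts every character including spaces: 15
Output:
{"result": 15, "operation": "length"}


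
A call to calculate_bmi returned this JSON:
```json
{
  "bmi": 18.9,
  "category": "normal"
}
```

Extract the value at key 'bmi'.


18.9


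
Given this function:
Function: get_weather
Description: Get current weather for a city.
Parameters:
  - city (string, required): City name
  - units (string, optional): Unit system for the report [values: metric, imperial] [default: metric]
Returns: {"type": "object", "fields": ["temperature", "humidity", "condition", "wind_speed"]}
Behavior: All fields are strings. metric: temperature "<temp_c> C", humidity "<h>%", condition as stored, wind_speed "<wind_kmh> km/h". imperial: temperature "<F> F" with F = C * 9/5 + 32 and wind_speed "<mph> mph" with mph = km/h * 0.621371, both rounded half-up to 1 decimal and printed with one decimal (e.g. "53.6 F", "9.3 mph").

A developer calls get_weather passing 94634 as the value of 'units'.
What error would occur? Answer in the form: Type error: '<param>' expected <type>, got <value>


Spec: 'units' is declared as string; 94634 is an integer.
Type error: 'units' expected string, got 94634


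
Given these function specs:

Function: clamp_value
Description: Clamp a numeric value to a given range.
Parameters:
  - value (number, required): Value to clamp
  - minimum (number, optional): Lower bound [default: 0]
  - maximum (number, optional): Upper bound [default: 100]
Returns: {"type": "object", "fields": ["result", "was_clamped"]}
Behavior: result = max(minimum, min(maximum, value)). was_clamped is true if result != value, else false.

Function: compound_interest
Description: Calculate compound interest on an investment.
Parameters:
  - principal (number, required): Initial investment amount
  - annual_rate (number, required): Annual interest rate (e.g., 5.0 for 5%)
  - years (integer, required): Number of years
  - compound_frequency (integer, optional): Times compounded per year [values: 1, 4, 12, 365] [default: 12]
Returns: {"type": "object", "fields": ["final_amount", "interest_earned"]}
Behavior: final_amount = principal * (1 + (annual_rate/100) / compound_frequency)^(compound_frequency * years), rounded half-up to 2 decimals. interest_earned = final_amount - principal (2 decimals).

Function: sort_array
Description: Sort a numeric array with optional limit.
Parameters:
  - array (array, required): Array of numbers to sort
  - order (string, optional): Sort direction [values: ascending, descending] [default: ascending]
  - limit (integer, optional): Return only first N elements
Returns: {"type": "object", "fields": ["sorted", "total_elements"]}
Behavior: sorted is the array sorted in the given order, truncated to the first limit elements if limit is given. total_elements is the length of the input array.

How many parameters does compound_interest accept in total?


Parameters of compound_interest: principal (required), annual_rate (required), years (required), compound_frequency (optional)
Total:
4


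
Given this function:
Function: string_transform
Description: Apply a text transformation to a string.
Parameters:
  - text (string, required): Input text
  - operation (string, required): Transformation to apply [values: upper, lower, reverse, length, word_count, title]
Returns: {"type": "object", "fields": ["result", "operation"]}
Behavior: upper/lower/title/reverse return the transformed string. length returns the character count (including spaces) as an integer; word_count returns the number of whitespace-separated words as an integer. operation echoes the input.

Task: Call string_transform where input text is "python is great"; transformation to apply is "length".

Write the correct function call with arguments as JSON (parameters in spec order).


Mapping each described value to its parameter name:
  'Input text' -> text = "python is great"
  'Transformation to apply' -> operation = "length"
string_transform({"text": "python is great", "operation": "length"})


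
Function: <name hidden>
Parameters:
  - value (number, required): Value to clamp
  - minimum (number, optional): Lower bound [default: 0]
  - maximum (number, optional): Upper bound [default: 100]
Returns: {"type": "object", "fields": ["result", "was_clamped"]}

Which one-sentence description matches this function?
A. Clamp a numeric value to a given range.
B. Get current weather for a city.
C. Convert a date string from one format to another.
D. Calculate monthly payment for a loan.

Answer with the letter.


Parameters value, minimum, maximum and return ["result", "was_clamped"] fit: Clamp a numeric value to a given range.
A


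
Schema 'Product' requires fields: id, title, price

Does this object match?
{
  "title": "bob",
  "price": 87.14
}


Checking required fields...
Missing: id
Invalid - missing required field 'id'


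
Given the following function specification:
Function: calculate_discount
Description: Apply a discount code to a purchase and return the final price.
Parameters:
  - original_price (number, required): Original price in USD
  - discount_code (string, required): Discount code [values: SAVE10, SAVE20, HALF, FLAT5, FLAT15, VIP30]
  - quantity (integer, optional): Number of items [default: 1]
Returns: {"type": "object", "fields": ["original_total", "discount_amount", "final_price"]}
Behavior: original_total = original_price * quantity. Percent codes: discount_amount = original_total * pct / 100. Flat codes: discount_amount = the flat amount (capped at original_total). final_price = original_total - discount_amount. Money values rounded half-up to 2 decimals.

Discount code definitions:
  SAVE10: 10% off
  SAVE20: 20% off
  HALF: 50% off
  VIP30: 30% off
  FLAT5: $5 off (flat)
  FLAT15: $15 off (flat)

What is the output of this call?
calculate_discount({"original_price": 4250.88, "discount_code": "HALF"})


Defaults applied: quantity=1
original_total = 4250.88 * 1 = 4250.88
HALF = 50% off: discount_amount = 4250.88 * 50/100 = 2125.44 -> 2125.44
final_price = 4250.88 - 2125.44 = 2125.44
Output:
{"original_total": 4250.88, "discount_amount": 2125.44, "final_price": 2125.44}


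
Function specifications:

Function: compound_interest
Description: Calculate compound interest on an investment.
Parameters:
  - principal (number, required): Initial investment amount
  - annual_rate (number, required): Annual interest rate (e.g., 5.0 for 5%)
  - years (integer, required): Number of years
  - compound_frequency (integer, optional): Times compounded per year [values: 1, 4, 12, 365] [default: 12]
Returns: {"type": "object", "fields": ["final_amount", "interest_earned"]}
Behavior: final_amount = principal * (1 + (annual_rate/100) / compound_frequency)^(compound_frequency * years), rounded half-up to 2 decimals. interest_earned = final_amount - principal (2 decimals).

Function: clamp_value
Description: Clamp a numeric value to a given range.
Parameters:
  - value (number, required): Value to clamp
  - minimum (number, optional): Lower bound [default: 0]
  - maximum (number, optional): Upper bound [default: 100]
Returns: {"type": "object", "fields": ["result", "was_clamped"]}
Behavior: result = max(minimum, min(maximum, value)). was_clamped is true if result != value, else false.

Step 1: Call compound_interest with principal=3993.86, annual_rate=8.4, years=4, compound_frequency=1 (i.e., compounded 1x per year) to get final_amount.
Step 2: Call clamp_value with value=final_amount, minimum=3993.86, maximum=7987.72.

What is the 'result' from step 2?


Step 1: compound_interest
  rate per period = 8.4/100/1 = 0.084 (keep full precision); periods = 1 * 4 = 4
  (1 + 0.084)^4 = 1.3807566
  final_amount = 3993.86 * 1.3807566 = 5514.548567 -> 5514.55
  interest_earned = 5514.55 - 3993.86 = 1520.69
  -> final_amount = 5514.55
Step 2: clamp_value(value=5514.55, minimum=3993.86, maximum=7987.72)
  result = max(3993.86, min(7987.72, 5514.55)) = max(3993.86, 5514.55) = 5514.55
  was_clamped = (5514.55 != 5514.55) = false
  -> result = 5514.55
5514.55


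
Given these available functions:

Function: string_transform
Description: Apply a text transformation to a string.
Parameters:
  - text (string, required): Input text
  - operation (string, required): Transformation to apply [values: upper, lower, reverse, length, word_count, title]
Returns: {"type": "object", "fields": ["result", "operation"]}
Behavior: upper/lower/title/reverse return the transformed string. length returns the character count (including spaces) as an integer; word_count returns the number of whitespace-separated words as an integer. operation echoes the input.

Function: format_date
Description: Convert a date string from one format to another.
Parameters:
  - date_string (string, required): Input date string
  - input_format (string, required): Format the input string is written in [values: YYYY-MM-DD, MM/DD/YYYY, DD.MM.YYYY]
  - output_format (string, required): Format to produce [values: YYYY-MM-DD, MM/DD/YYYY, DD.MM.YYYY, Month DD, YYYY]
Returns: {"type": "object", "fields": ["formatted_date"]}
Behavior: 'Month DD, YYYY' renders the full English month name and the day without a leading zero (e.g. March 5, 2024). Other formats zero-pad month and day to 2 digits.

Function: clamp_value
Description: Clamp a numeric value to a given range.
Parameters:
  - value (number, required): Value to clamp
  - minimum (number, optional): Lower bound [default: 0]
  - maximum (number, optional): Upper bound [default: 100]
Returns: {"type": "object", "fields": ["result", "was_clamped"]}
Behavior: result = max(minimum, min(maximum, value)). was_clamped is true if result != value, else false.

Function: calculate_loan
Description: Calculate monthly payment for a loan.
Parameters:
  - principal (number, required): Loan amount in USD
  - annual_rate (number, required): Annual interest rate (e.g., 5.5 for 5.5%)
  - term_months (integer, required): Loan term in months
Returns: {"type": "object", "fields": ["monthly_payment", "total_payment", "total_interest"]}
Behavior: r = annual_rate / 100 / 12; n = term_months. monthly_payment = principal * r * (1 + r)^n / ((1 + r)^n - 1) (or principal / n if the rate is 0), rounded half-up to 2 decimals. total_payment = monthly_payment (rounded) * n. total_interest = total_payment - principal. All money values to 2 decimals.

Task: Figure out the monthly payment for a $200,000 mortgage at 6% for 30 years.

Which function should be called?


The task needs a function whose description is: Calculate monthly payment for a loan.
calculate_loan


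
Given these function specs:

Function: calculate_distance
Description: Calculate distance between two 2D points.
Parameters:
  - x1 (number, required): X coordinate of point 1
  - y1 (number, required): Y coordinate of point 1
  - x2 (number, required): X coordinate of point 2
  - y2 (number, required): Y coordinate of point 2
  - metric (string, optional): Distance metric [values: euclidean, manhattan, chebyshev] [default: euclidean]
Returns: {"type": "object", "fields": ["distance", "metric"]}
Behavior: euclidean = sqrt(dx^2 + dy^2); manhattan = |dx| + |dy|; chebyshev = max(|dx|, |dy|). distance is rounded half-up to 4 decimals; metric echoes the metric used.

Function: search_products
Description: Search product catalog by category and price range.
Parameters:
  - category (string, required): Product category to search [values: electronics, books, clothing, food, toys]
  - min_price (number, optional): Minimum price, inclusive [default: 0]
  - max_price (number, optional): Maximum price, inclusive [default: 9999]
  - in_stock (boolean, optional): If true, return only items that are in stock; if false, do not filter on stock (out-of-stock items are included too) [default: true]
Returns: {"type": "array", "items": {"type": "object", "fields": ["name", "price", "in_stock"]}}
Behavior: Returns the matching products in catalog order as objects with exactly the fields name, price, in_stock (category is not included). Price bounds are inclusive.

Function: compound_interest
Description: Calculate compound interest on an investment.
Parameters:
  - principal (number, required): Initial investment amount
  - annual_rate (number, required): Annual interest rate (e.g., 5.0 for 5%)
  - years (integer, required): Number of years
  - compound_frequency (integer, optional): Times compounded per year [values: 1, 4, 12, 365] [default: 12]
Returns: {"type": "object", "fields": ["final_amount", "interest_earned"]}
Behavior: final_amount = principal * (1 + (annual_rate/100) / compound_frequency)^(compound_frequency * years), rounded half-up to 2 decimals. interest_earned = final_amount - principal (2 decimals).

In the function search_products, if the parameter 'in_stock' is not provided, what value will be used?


The search_products spec declares:
  - in_stock (boolean, optional): If true, return only items that are in stock; if false, do not filter on stock (out-of-stock items are included too) [default: true]
Default:
true


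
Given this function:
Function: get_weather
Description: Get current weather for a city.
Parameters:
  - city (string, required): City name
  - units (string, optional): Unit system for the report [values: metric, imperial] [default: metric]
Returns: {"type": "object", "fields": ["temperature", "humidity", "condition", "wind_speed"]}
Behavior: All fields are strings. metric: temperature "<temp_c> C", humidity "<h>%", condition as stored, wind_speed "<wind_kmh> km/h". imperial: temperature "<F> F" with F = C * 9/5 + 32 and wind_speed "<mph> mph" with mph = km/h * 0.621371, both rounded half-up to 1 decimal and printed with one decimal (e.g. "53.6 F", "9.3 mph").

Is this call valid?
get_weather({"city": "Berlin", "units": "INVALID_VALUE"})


Checking parameter values...
Parameter 'units' has value 'INVALID_VALUE' not in allowed: metric, imperial
Invalid - 'units' must be one of metric, imperial


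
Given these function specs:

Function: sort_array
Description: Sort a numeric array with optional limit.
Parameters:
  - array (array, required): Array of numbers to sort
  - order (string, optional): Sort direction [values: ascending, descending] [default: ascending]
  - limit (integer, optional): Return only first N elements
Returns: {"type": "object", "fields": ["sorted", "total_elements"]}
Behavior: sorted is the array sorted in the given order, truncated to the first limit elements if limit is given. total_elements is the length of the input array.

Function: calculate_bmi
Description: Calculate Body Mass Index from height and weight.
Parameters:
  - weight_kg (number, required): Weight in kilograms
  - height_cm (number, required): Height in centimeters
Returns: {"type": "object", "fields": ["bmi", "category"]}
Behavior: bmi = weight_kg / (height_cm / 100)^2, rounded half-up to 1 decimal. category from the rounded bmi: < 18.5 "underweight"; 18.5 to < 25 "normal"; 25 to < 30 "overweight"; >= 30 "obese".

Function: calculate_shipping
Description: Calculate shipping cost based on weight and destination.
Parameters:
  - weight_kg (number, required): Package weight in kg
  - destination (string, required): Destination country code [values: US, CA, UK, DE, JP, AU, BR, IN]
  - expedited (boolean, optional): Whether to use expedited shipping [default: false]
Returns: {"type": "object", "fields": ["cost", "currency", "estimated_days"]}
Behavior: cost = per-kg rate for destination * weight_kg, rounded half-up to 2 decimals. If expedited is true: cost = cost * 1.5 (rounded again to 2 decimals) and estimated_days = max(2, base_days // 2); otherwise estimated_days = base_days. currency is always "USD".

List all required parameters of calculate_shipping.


Parameters of calculate_shipping and their required/optional flag:
  weight_kg: required
  destination: required
  expedited: optional
destination, weight_kg


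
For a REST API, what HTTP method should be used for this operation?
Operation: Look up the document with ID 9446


GET = read, POST = create, PUT = update/replace, DELETE = remove
This operation is a read.
GET


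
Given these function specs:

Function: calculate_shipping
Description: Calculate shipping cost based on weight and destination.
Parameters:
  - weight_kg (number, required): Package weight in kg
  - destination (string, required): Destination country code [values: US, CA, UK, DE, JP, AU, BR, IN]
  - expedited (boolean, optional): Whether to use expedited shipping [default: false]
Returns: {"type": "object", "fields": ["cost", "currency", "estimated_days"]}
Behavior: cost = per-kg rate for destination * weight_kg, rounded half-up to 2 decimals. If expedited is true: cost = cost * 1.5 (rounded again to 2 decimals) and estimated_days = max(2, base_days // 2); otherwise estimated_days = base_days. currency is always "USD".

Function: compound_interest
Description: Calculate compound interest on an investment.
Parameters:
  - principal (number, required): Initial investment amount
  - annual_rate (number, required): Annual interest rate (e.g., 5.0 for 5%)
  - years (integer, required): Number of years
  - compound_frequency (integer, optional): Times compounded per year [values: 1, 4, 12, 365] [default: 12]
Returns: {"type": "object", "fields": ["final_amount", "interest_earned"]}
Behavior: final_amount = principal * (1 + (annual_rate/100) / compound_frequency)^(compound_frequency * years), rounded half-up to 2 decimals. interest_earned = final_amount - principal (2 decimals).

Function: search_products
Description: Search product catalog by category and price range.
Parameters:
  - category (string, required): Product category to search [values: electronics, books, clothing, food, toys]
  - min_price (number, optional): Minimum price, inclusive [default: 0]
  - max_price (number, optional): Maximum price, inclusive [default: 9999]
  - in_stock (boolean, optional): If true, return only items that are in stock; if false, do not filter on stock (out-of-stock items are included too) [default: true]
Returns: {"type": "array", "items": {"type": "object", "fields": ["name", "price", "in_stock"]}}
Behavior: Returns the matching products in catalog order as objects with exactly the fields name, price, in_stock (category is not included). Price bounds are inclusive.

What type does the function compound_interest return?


The compound_interest spec declares Returns: {"type": "object", "fields": ["final_amount", "interest_earned"]}
Type:
object


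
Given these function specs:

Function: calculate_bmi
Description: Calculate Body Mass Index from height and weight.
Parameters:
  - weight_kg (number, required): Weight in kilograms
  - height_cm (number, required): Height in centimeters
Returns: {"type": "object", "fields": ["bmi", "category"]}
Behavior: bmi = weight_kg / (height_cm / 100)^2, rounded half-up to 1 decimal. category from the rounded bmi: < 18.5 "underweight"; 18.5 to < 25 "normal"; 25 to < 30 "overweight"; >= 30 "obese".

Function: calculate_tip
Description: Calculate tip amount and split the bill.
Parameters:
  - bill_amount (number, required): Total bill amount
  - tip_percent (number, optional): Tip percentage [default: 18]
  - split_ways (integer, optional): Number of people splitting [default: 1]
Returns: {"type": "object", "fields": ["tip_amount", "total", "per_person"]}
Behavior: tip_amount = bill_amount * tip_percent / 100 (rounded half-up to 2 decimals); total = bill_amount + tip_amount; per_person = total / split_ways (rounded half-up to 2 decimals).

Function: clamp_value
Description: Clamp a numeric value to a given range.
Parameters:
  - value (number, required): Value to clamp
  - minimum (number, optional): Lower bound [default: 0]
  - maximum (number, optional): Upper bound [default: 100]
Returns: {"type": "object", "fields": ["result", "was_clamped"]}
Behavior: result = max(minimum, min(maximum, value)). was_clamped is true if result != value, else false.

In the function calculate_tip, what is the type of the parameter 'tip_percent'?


The calculate_tip spec declares:
  - tip_percent (number, optional): Tip percentage [default: 18]
Type:
number


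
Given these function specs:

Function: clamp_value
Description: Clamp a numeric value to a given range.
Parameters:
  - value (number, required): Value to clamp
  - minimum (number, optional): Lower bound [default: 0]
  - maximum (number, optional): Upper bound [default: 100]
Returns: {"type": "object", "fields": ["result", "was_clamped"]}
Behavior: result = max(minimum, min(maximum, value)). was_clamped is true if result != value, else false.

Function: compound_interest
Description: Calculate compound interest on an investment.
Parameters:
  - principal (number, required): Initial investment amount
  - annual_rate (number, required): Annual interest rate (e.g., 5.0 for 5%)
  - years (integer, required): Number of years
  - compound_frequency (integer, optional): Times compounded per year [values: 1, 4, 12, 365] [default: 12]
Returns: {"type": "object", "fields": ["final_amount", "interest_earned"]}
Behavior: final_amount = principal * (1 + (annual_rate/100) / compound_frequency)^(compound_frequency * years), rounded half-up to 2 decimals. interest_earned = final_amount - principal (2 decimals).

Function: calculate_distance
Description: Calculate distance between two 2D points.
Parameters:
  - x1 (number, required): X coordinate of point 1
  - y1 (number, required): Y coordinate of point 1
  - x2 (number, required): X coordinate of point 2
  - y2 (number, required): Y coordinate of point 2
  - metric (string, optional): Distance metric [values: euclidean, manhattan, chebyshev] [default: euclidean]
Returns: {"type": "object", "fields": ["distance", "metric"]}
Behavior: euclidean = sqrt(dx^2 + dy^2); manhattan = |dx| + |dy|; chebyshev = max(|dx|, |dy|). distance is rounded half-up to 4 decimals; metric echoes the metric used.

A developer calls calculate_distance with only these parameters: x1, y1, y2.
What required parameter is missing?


Required parameters: x1, y1, x2, y2
Provided: x1, y1, y2
Missing: x2
x2


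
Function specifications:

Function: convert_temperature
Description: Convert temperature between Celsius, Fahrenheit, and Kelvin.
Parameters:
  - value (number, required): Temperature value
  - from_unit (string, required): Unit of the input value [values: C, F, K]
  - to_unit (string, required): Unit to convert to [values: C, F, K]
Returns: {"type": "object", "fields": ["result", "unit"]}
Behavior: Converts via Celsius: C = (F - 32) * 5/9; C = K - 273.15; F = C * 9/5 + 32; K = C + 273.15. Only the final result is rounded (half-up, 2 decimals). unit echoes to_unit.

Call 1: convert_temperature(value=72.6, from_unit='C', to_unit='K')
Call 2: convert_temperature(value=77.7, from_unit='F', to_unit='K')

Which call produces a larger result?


Call 1:
  Input already in C: 72.6
  To K: 72.6 + 273.15 = 345.75
  Round to 2 decimals: 345.75
  -> 345.75 K
Call 2:
  To C: (77.7 - 32) * 5/9 = 25.388889
  To K: 25.388889 + 273.15 = 298.538889
  Round to 2 decimals: 298.54
  -> 298.54 K
Call 1 (345.75 K)


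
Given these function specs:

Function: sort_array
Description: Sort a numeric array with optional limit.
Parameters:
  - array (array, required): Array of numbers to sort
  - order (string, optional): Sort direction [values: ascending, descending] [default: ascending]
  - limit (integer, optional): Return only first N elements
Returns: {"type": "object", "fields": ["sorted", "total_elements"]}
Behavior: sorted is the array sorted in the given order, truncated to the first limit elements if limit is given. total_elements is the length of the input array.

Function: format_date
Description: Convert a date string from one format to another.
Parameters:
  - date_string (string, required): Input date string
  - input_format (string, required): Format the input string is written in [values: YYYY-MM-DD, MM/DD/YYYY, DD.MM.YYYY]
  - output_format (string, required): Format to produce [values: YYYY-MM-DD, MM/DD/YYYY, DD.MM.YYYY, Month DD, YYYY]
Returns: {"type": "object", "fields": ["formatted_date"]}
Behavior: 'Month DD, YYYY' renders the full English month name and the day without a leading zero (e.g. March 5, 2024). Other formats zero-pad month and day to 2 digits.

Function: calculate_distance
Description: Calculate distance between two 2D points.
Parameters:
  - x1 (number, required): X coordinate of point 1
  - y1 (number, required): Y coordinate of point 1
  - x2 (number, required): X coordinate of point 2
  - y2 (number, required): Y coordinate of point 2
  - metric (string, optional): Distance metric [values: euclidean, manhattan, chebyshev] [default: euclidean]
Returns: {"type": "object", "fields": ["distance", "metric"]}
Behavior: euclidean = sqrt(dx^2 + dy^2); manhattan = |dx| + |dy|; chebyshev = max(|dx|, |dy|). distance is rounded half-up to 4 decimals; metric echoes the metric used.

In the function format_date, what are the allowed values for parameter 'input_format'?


The format_date spec declares:
  - input_format (string, required): Format the input string is written in [values: YYYY-MM-DD, MM/DD/YYYY, DD.MM.YYYY]
Allowed values:
YYYY-MM-DD, MM/DD/YYYY, DD.MM.YYYY


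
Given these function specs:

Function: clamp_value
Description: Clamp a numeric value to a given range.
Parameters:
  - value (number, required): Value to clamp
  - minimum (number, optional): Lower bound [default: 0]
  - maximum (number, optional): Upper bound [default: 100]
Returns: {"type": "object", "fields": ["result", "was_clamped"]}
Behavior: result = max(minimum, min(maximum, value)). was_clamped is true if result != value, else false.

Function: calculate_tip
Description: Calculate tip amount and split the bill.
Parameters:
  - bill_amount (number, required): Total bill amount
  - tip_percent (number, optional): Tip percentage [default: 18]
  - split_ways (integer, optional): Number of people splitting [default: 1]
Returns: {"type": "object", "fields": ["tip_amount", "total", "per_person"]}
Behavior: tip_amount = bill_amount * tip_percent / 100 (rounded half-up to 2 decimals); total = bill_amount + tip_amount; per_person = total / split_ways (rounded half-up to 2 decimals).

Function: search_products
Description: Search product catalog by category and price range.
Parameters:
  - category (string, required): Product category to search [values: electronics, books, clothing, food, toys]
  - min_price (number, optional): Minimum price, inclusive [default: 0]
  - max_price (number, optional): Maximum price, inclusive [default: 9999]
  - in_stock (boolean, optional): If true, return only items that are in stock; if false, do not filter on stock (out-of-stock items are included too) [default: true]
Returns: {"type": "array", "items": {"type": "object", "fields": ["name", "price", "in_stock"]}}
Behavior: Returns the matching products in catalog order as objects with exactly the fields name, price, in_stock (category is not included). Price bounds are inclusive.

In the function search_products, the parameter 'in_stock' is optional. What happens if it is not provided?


The search_products spec declares:
  - in_stock (boolean, optional): If true, return only items that are in stock; if false, do not filter on stock (out-of-stock items are included too) [default: true]
It defaults to true


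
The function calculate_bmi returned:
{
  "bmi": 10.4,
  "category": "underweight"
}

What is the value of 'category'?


underweight


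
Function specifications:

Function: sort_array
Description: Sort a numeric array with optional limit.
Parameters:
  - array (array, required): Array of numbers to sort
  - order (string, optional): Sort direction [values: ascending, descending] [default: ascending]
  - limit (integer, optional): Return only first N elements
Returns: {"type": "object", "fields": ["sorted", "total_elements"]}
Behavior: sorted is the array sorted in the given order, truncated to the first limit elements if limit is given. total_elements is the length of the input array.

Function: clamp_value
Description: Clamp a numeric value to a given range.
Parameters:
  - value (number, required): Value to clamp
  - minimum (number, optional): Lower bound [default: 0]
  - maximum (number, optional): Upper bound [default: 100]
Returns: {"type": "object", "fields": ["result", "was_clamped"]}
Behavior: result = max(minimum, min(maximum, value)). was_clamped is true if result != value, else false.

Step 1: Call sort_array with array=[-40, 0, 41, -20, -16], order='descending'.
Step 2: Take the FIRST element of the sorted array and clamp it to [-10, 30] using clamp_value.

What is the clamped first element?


Step 1: sort_array(order=descending)
  sorted: [41, 0, -16, -20, -40]
  -> first element = 41
Step 2: clamp_value(value=41, minimum=-10, maximum=30)
  result = max(-10, min(30, 41)) = max(-10, 30) = 30
  was_clamped = (30 != 41) = true
  -> result = 30
30


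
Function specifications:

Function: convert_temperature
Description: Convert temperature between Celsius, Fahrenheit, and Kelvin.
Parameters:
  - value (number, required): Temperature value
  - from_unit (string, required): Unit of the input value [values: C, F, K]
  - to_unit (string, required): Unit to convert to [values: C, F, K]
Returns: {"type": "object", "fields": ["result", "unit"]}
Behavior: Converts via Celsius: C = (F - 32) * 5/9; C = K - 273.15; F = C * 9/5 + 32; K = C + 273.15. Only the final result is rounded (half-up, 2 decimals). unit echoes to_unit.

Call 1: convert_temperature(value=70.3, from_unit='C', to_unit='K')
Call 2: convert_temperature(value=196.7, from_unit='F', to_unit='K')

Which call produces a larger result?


Call 1:
  Input already in C: 70.3
  To K: 70.3 + 273.15 = 343.45
  Round to 2 decimals: 343.45
  -> 343.45 K
Call 2:
  To C: (196.7 - 32) * 5/9 = 91.5
  To K: 91.5 + 273.15 = 364.65
  Round to 2 decimals: 364.65
  -> 364.65 K
Call 2 (364.65 K)


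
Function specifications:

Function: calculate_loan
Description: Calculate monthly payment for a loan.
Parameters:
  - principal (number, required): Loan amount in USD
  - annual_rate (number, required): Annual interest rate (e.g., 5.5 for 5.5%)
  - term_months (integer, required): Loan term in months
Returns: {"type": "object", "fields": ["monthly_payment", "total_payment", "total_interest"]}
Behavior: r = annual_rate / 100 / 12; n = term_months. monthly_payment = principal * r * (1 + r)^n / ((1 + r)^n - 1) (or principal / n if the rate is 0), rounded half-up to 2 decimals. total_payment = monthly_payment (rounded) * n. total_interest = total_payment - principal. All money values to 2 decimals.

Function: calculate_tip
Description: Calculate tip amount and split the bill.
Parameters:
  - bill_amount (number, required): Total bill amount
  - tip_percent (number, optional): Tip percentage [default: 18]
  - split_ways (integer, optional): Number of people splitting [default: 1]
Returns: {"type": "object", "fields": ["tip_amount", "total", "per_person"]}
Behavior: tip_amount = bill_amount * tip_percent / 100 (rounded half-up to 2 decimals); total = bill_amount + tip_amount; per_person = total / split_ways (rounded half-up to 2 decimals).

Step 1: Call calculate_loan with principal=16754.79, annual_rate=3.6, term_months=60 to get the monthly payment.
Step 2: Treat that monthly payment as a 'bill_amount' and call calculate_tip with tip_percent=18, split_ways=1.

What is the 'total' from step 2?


Step 1: calculate_loan(principal=16754.79, annual_rate=3.6, term_months=60)
  r = 3.6 / 100 / 12 = 0.003 (keep full precision)
  (1 + r)^60 = 1.1968948
  monthly_payment = 16754.79 * 0.003 * 1.1968948 / (1.1968948 - 1) = 305.549777 -> 305.55
  total_payment = 305.55 * 60 = 18333.00
  total_interest = 18333.00 - 16754.79 = 1578.21
  -> monthly_payment = 305.55
Step 2: calculate_tip(bill_amount=305.55, tip_percent=18, split_ways=1)
  tip_amount = 305.55 * 18/100 = 54.999 -> 55.00
  total = 305.55 + 55.00 = 360.55
  per_person = 360.55 / 1 = 360.55 -> 360.55
  -> total = 360.55
$360.55


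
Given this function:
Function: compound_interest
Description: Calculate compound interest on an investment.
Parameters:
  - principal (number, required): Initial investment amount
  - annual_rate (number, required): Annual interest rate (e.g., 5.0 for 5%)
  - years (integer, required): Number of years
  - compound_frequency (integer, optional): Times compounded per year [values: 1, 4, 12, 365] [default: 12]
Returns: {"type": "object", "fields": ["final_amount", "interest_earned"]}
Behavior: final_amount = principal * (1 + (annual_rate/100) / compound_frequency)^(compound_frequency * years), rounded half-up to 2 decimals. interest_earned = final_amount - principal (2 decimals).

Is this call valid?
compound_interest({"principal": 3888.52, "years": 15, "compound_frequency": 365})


Checking required parameters...
Missing required parameter: annual_rate
Invalid - missing required parameter 'annual_rate'


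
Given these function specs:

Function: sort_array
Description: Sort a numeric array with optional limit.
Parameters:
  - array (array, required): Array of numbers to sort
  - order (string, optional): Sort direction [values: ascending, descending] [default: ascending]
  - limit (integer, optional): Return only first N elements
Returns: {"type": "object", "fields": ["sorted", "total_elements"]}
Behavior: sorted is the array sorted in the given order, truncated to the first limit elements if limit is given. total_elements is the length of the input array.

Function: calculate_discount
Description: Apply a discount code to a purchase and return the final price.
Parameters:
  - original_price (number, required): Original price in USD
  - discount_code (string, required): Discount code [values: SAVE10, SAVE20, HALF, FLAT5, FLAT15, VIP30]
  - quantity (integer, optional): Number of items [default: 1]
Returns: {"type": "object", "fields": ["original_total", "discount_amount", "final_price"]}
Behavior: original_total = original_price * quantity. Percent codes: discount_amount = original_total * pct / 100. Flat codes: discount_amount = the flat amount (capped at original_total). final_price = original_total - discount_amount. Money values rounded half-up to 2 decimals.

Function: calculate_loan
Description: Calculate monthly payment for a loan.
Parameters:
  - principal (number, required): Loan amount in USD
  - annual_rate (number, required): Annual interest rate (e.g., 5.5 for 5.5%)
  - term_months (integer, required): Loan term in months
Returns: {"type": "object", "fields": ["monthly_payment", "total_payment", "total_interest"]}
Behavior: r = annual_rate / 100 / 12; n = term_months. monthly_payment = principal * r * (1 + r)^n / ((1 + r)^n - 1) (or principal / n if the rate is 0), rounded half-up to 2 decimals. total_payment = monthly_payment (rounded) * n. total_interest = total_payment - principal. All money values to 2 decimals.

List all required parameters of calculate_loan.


Parameters of calculate_loan and their required/optional flag:
  principal: required
  annual_rate: required
  term_months: required
annual_rate, principal, term_months
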